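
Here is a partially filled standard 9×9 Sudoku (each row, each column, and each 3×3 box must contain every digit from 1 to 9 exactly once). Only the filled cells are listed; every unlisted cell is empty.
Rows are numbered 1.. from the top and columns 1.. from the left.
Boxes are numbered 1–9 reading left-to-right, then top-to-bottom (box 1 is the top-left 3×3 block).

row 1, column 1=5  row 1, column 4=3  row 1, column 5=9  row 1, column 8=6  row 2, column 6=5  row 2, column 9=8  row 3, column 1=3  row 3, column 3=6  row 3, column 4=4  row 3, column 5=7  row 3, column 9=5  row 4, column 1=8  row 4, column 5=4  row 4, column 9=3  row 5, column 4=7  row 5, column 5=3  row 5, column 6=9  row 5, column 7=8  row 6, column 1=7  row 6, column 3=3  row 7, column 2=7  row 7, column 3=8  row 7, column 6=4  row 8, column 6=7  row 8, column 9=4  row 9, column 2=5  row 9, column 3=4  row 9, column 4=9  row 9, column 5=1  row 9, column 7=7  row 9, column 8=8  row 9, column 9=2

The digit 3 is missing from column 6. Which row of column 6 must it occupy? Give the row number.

9

Consider where 3 can go in column 6.
row 1, column 6 is out (row 1 already has a 3).
row 3, column 6 is out (row 3 already has a 3).
row 4, column 6 is out (row 4 already has a 3).
row 6, column 6 is out (row 6 already has a 3).
So the only cell in column 6 that can hold 3 is row 9, column 6.
That is row 9.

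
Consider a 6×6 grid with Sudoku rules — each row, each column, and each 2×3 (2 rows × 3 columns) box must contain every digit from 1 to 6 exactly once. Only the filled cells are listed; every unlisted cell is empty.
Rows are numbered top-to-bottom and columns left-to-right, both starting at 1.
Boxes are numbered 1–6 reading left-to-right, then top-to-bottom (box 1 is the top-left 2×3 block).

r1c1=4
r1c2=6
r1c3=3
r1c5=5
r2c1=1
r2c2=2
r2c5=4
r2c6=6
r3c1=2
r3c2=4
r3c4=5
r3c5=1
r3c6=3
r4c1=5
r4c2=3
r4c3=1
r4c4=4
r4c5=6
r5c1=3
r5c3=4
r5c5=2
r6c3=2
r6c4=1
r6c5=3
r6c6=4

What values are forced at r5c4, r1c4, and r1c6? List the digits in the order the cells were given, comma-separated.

6,2,1

For r5c4:
  Row 5 already contains {2, 3, 4}.
  Column 4 already contains {1, 4, 5}.
  Its 2×3 block (box 6) already contains {1, 2, 3, 4}.
  The only value from 1–6 not eliminated is 6, so r5c4 = 6.
For r1c4:
  Row 1 already contains {3, 4, 5, 6}.
  Column 4 already contains {1, 4, 5}.
  Its 2×3 block (box 2) already contains {4, 5, 6}.
  The only value from 1–6 not eliminated is 2, so r1c4 = 2.
For r1c6:
  Consider where 1 can go in box 2.
  r1c4 is out (column 4 already has a 1).
  r2c4 is out (row 2 already has a 1).
  So the only cell in box 2 that can hold 1 is r1c6.
  So r1c6 = 1.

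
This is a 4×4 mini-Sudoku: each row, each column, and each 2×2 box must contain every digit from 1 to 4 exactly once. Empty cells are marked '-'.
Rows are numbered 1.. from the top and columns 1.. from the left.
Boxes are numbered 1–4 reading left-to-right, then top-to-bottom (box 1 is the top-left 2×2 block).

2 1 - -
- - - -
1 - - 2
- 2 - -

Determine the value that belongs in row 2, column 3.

2

Cell row 2, column 3 itself could take any of {1, 2, 3, 4} by direct elimination.
Consider where 2 can go in row 2.
row 2, column 1 is out (column 1 already has a 2).
row 2, column 2 is out (column 2 already has a 2).
row 2, column 4 is out (column 4 already has a 2).
So the only cell in row 2 that can hold 2 is row 2, column 3.
Therefore row 2, column 3 = 2.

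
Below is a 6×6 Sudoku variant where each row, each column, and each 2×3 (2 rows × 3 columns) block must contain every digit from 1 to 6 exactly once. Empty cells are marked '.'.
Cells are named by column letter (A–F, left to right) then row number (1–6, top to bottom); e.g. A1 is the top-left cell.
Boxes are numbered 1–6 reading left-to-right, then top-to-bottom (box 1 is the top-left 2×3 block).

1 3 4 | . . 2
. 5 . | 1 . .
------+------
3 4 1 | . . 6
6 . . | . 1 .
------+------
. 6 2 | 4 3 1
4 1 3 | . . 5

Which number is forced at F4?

4

Cell F4 itself could take any of {3, 4} by direct elimination.
Consider where 4 can go in box 4.
D3 is out (row 3 already has a 4).
E3 is out (row 3 already has a 4).
D4 is out (column D already has a 4).
So the only cell in box 4 that can hold 4 is F4.
Therefore F4 = 4.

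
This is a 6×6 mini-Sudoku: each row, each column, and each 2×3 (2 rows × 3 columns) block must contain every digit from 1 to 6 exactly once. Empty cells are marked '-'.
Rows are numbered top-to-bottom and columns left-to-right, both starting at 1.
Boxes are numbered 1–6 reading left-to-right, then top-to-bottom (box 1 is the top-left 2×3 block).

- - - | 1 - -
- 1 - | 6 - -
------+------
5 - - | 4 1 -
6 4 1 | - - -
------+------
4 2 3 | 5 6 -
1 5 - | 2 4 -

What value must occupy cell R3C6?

6

Cell R3C6 itself could take any of {2, 3, 6} by direct elimination.
Consider where 6 can go in box 4.
R4C4 is out (row 4 already has a 6).
R4C5 is out (row 4 already has a 6).
R4C6 is out (row 4 already has a 6).
So the only cell in box 4 that can hold 6 is R3C6.
Therefore R3C6 = 6.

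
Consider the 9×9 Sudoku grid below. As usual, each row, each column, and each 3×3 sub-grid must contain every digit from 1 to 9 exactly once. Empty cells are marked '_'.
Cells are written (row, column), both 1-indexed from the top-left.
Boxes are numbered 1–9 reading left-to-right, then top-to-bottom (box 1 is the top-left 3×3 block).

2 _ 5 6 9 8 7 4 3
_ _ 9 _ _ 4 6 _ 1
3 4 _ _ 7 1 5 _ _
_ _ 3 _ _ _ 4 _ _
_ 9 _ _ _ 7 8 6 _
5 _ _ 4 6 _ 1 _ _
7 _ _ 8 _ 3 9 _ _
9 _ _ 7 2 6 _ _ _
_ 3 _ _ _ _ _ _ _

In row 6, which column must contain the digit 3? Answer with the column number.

8

Consider where 3 can go in row 6.
(6,2) is out (column 2 already has a 3).
(6,3) is out (column 3 already has a 3).
(6,6) is out (column 6 already has a 3).
(6,9) is out (column 9 already has a 3).
So the only cell in row 6 that can hold 3 is (6,8).
That is column 8.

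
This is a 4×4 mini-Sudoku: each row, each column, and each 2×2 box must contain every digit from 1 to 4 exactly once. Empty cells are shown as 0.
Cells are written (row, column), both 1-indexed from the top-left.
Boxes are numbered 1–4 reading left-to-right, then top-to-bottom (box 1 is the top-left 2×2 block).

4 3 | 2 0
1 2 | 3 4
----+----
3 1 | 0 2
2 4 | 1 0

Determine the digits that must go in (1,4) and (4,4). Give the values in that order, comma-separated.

1,3

For (1,4):
  Row 1 already contains {2, 3, 4}.
  Column 4 already contains {2, 4}.
  Its 2×2 block (box 2) already contains {2, 3, 4}.
  The only value from 1–4 not eliminated is 1, so (1,4) = 1.
For (4,4):
  Row 4 already contains {1, 2, 4}.
  Column 4 already contains {2, 4}.
  Its 2×2 block (box 4) already contains {1, 2}.
  The only value from 1–4 not eliminated is 3, so (4,4) = 3.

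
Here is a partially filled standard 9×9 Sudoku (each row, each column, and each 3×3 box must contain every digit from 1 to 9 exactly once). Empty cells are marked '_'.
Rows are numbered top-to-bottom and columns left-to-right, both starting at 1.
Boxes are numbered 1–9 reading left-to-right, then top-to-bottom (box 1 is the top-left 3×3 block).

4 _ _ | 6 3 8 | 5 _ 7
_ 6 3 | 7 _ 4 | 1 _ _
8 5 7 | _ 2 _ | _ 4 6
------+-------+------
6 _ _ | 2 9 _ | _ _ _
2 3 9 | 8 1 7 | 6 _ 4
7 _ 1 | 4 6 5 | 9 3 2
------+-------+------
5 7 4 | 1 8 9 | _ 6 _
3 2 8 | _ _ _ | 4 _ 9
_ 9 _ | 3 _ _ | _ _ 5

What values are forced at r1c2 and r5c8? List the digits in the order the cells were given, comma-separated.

1,5

For r1c2:
  Row 1 already contains {3, 4, 5, 6, 7, 8}.
  Column 2 already contains {2, 3, 5, 6, 7, 9}.
  Its 3×3 block (box 1) already contains {3, 4, 5, 6, 7, 8}.
  The only value from 1–9 not eliminated is 1, so r1c2 = 1.
For r5c8:
  Row 5 already contains {1, 2, 3, 4, 6, 7, 8, 9}.
  Column 8 already contains {3, 4, 6}.
  Its 3×3 block (box 6) already contains {2, 3, 4, 6, 9}.
  The only value from 1–9 not eliminated is 5, so r5c8 = 5.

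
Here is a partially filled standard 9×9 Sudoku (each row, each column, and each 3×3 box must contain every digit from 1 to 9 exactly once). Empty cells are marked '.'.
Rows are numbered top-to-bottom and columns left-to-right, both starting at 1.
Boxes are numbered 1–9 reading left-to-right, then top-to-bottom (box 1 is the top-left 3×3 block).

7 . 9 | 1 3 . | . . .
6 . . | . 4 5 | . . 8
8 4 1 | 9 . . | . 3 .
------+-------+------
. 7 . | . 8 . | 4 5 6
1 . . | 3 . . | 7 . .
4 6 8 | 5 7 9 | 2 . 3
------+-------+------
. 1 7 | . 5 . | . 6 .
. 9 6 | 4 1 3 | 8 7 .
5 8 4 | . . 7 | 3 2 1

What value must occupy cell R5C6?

Cell R5C6 itself could take any of {2, 4, 6} by direct elimination.
Consider where 4 can go in row 5.
R5C2 is out (column 2 already has a 4).
R5C3 is out (column 3 already has a 4).
R5C5 is out (column 5 already has a 4).
R5C8 is out (box 6 already has a 4).
R5C9 is out (box 6 already has a 4).
So the only cell in row 5 that can hold 4 is R5C6.
Therefore R5C6 = 4.

4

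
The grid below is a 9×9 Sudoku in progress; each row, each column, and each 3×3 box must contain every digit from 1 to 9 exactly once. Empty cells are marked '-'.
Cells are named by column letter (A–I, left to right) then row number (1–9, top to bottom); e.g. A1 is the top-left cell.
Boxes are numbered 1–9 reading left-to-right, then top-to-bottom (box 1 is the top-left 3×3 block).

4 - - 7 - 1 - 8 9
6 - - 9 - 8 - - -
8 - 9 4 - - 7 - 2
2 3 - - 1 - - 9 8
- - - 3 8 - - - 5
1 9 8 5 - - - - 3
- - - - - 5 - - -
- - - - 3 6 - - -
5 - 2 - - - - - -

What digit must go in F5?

9

Cell F5 itself could take any of {2, 4, 7, 9} by direct elimination.
Consider where 9 can go in row 5.
A5 is out (box 4 already has a 9).
B5 is out (column B already has a 9).
C5 is out (column C already has a 9).
G5 is out (box 6 already has a 9).
H5 is out (column H already has a 9).
So the only cell in row 5 that can hold 9 is F5.
Therefore F5 = 9.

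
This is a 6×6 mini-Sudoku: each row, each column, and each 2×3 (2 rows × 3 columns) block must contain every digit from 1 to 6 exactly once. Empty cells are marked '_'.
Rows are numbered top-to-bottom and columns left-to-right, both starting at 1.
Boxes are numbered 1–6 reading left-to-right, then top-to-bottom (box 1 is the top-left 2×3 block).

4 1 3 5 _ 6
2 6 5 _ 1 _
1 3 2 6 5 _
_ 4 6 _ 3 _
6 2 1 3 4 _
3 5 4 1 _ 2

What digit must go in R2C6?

3

Cell R2C6 itself could take any of {3, 4} by direct elimination.
Consider where 3 can go in box 2.
R1C5 is out (row 1 already has a 3).
R2C4 is out (column 4 already has a 3).
So the only cell in box 2 that can hold 3 is R2C6.
Therefore R2C6 = 3.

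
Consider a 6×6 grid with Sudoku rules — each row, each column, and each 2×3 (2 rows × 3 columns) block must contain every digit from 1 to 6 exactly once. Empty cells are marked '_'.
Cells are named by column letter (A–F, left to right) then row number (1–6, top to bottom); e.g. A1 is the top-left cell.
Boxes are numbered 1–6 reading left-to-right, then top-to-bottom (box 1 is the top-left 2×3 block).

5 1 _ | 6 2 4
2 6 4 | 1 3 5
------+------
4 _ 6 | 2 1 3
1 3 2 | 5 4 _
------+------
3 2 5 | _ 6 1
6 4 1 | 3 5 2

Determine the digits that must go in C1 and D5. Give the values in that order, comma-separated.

For C1:
  Row 1 already contains {1, 2, 4, 5, 6}.
  Column C already contains {1, 2, 4, 5, 6}.
  Its 2×3 block (box 1) already contains {1, 2, 4, 5, 6}.
  The only value from 1–6 not eliminated is 3, so C1 = 3.
For D5:
  Row 5 already contains {1, 2, 3, 5, 6}.
  Column D already contains {1, 2, 3, 5, 6}.
  Its 2×3 block (box 6) already contains {1, 2, 3, 5, 6}.
  The only value from 1–6 not eliminated is 4, so D5 = 4.

3,4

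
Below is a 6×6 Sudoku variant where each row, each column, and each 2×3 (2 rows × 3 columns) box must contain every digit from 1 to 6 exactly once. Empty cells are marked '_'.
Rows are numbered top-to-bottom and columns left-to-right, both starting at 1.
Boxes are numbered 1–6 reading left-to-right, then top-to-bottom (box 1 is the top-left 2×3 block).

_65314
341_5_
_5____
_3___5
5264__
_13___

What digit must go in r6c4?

5

Cell r6c4 itself could take any of {2, 5, 6} by direct elimination.
Consider where 5 can go in box 6.
r5c5 is out (row 5 already has a 5).
r5c6 is out (row 5 already has a 5).
r6c5 is out (column 5 already has a 5).
r6c6 is out (column 6 already has a 5).
So the only cell in box 6 that can hold 5 is r6c4.
Therefore r6c4 = 5.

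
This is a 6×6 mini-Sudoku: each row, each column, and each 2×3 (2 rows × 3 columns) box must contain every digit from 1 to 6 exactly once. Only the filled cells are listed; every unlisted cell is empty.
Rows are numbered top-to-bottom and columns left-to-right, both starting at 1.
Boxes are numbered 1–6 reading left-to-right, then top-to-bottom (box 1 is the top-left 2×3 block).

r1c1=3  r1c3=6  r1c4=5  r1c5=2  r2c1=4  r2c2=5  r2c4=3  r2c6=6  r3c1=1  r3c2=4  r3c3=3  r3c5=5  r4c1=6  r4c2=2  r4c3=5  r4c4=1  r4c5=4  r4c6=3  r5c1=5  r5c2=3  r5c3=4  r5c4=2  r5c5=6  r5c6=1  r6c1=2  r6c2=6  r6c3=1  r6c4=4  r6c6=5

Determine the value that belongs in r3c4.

Row 3 already contains {1, 3, 4, 5}.
Column 4 already contains {1, 2, 3, 4, 5}.
Its 2×3 block (box 4) already contains {1, 3, 4, 5}.
The only value from 1–6 not eliminated is 6, so r3c4 = 6.

6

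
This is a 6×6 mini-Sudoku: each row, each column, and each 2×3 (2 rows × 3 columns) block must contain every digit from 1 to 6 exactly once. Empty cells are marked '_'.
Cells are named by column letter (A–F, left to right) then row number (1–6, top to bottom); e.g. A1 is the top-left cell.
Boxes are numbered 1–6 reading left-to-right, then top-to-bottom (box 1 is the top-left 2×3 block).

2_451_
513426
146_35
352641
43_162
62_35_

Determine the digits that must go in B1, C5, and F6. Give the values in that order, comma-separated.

For B1:
  Row 1 already contains {1, 2, 4, 5}.
  Column B already contains {1, 2, 3, 4, 5}.
  Its 2×3 block (box 1) already contains {1, 2, 3, 4, 5}.
  The only value from 1–6 not eliminated is 6, so B1 = 6.
For C5:
  Row 5 already contains {1, 2, 3, 4, 6}.
  Column C already contains {2, 3, 4, 6}.
  Its 2×3 block (box 5) already contains {2, 3, 4, 6}.
  The only value from 1–6 not eliminated is 5, so C5 = 5.
For F6:
  Row 6 already contains {2, 3, 5, 6}.
  Column F already contains {1, 2, 5, 6}.
  Its 2×3 block (box 6) already contains {1, 2, 3, 5, 6}.
  The only value from 1–6 not eliminated is 4, so F6 = 4.

6,5,4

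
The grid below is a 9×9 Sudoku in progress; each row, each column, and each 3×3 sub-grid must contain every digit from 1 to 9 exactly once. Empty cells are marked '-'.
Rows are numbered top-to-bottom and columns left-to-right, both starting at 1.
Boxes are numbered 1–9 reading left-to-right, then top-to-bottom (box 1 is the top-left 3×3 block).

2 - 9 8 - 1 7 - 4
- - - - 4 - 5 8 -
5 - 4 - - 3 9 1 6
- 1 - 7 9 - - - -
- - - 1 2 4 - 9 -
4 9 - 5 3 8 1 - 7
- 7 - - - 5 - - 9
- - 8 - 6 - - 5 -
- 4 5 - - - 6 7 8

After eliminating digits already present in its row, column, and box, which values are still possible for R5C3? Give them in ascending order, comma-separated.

3,6,7

Row 5 already contains {1, 2, 4, 9}.
Column 3 already contains {4, 5, 8, 9}.
Its 3×3 block (box 4) already contains {1, 4, 9}.
Removing those from 1–9 leaves {3, 6, 7} as the candidates for R5C3.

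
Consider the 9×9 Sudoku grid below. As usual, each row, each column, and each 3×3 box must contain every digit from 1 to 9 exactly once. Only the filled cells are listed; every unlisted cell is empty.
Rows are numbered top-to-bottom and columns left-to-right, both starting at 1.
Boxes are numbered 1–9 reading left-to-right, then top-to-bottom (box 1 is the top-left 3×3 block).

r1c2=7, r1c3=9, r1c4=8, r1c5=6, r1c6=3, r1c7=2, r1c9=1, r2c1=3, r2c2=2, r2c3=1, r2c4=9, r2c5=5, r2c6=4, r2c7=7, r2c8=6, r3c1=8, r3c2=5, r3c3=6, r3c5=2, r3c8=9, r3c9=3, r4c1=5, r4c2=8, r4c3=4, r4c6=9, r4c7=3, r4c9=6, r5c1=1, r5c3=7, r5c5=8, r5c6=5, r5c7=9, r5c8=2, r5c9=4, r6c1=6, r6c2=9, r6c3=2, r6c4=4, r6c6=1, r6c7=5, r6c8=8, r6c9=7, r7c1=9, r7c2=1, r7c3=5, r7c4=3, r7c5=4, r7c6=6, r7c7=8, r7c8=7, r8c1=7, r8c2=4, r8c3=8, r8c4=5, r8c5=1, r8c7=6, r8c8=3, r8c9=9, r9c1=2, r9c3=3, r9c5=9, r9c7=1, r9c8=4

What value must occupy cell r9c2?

6

Row 9 already contains {1, 2, 3, 4, 9}.
Column 2 already contains {1, 2, 4, 5, 7, 8, 9}.
Its 3×3 block (box 7) already contains {1, 2, 3, 4, 5, 7, 8, 9}.
The only value from 1–9 not eliminated is 6, so r9c2 = 6.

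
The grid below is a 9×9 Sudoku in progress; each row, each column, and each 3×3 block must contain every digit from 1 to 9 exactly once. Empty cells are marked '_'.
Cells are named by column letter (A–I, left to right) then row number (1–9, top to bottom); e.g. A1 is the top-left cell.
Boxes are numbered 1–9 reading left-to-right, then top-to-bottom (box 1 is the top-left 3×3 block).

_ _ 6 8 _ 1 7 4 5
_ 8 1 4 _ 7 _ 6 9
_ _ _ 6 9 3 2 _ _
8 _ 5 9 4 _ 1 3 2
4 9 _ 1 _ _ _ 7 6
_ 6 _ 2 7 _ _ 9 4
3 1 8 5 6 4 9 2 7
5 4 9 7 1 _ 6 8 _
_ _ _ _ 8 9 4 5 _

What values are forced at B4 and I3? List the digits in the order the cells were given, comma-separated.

7,8

For B4:
  Row 4 already contains {1, 2, 3, 4, 5, 8, 9}.
  Column B already contains {1, 4, 6, 8, 9}.
  Its 3×3 block (box 4) already contains {4, 5, 6, 8, 9}.
  The only value from 1–9 not eliminated is 7, so B4 = 7.
For I3:
  Consider where 8 can go in column I.
  I8 is out (row 8 already has a 8).
  I9 is out (row 9 already has a 8).
  So the only cell in column I that can hold 8 is I3.
  So I3 = 8.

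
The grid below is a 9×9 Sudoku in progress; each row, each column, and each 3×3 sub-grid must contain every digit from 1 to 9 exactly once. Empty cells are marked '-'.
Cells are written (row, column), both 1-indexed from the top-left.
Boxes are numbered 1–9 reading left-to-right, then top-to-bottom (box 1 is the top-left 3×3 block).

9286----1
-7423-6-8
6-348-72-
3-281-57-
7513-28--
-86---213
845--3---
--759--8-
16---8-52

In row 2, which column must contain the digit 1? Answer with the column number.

Consider where 1 can go in row 2.
(2,1) is out (column 1 already has a 1).
(2,8) is out (column 8 already has a 1).
So the only cell in row 2 that can hold 1 is (2,6).
That is column 6.

6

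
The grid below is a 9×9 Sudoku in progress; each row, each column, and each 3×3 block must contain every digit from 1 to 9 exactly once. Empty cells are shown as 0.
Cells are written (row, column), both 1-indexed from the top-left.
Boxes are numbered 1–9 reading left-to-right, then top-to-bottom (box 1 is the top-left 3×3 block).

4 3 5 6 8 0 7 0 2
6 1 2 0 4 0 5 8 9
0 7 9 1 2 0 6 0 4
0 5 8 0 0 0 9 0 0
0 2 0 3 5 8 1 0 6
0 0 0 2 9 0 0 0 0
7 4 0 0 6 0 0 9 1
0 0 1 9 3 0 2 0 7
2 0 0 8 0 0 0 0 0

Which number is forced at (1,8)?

Row 1 already contains {2, 3, 4, 5, 6, 7, 8}.
Column 8 already contains {8, 9}.
Its 3×3 block (box 3) already contains {2, 4, 5, 6, 7, 8, 9}.
The only value from 1–9 not eliminated is 1, so (1,8) = 1.

1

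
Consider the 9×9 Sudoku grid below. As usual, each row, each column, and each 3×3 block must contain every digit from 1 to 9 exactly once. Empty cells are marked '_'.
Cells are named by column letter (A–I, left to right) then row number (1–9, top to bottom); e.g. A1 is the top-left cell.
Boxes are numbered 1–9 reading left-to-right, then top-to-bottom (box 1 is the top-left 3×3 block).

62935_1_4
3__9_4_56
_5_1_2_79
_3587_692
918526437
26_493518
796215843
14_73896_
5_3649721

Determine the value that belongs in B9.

Row 9 already contains {1, 2, 3, 4, 5, 6, 7, 9}.
Column B already contains {1, 2, 3, 4, 5, 6, 9}.
Its 3×3 block (box 7) already contains {1, 3, 4, 5, 6, 7, 9}.
The only value from 1–9 not eliminated is 8, so B9 = 8.

8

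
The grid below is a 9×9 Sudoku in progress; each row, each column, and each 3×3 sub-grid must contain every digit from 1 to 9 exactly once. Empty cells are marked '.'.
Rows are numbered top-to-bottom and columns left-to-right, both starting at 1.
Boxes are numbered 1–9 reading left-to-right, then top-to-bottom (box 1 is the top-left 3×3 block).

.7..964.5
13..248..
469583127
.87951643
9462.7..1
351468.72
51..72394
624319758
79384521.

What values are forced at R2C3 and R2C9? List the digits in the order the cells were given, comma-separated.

For R2C3:
  Row 2 already contains {1, 2, 3, 4, 8}.
  Column 3 already contains {1, 3, 4, 6, 7, 9}.
  Its 3×3 block (box 1) already contains {1, 3, 4, 6, 7, 9}.
  The only value from 1–9 not eliminated is 5, so R2C3 = 5.
For R2C9:
  Consider where 9 can go in column 9.
  R9C9 is out (row 9 already has a 9).
  So the only cell in column 9 that can hold 9 is R2C9.
  So R2C9 = 9.

5,9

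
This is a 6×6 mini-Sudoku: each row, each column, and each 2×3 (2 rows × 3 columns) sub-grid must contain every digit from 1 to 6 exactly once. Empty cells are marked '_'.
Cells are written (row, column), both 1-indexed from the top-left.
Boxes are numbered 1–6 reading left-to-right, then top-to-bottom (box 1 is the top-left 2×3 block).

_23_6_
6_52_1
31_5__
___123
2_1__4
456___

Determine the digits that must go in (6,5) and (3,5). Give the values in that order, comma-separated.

1,4

For (6,5):
  Consider where 1 can go in box 6.
  (5,4) is out (row 5 already has a 1).
  (5,5) is out (row 5 already has a 1).
  (6,4) is out (column 4 already has a 1).
  (6,6) is out (column 6 already has a 1).
  So the only cell in box 6 that can hold 1 is (6,5).
  So (6,5) = 1.
For (3,5):
  Row 3 already contains {1, 3, 5}.
  Column 5 already contains {2, 6}.
  Its 2×3 block (box 4) already contains {1, 2, 3, 5}.
  The only value from 1–6 not eliminated is 4, so (3,5) = 4.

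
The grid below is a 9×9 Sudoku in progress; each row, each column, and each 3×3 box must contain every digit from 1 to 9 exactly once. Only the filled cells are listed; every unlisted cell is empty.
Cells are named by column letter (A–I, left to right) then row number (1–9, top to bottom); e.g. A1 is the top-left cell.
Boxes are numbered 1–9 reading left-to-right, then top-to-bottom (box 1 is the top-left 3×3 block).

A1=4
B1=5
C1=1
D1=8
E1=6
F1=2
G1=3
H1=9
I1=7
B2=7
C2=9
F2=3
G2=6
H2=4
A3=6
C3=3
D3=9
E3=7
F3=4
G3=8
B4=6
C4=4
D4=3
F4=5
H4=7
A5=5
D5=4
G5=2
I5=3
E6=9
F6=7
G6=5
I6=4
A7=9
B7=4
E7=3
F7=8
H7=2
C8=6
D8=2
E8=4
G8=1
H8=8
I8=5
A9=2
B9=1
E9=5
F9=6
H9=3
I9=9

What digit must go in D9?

7

Row 9 already contains {1, 2, 3, 5, 6, 9}.
Column D already contains {2, 3, 4, 8, 9}.
Its 3×3 block (box 8) already contains {2, 3, 4, 5, 6, 8}.
The only value from 1–9 not eliminated is 7, so D9 = 7.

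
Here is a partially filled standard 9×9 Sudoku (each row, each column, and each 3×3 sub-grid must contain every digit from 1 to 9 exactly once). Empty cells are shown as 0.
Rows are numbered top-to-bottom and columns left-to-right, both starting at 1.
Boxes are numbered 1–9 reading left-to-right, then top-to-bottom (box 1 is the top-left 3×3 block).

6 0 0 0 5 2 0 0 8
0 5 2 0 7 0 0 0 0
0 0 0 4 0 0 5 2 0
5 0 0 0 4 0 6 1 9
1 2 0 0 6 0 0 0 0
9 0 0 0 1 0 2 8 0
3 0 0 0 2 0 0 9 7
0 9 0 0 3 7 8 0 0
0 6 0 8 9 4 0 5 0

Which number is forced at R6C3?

Cell R6C3 itself could take any of {3, 4, 6, 7} by direct elimination.
Consider where 6 can go in column 3.
R1C3 is out (row 1 already has a 6). R3C3 is out (box 1 already has a 6). R4C3 is out (row 4 already has a 6). R5C3 is out (row 5 already has a 6). The remaining empty cells in column 3 are similarly blocked.
So the only cell in column 3 that can hold 6 is R6C3.
Therefore R6C3 = 6.

6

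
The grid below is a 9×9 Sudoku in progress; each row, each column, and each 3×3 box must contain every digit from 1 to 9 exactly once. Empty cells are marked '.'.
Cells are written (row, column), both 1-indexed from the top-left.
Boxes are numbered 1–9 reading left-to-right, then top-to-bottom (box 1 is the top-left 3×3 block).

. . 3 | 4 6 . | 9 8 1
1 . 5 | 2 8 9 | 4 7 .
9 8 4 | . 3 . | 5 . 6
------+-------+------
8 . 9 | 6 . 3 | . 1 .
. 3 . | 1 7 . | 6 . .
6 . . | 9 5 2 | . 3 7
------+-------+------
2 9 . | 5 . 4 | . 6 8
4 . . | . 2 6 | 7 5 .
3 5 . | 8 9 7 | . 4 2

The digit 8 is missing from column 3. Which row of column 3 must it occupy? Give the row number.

Consider where 8 can go in column 3.
(5,3) is out (box 4 already has a 8).
(6,3) is out (box 4 already has a 8).
(7,3) is out (row 7 already has a 8).
(9,3) is out (row 9 already has a 8).
So the only cell in column 3 that can hold 8 is (8,3).
That is row 8.

8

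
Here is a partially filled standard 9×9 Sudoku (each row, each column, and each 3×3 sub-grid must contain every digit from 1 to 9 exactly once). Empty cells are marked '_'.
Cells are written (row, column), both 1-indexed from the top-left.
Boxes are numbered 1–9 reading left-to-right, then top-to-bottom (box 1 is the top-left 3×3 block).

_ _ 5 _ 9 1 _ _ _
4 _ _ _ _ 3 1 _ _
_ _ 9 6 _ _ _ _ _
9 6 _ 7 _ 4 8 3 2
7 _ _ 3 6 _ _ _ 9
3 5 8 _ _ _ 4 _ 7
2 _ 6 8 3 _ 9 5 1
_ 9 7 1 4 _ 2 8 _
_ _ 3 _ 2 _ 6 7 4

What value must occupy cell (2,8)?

9

Cell (2,8) itself could take any of {2, 6, 9} by direct elimination.
Consider where 9 can go in box 3.
(1,7) is out (row 1 already has a 9). (1,8) is out (row 1 already has a 9). (1,9) is out (row 1 already has a 9). (2,9) is out (column 9 already has a 9). The remaining empty cells in box 3 are similarly blocked.
So the only cell in box 3 that can hold 9 is (2,8).
Therefore (2,8) = 9.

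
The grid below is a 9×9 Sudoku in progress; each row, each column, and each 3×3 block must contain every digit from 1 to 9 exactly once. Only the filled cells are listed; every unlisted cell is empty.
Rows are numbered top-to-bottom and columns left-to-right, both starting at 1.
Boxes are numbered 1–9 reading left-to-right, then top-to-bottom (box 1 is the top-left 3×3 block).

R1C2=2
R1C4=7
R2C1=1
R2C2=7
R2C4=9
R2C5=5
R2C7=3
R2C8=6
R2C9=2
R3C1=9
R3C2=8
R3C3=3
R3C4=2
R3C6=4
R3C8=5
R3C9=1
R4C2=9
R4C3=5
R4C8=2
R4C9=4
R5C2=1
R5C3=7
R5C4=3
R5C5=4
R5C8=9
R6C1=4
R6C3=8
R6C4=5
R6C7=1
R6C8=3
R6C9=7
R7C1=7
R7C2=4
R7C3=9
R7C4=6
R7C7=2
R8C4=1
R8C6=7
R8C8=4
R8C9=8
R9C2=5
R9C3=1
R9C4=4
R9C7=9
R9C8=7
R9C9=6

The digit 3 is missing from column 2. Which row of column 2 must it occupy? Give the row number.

Consider where 3 can go in column 2.
R6C2 is out (row 6 already has a 3).
So the only cell in column 2 that can hold 3 is R8C2.
That is row 8.

8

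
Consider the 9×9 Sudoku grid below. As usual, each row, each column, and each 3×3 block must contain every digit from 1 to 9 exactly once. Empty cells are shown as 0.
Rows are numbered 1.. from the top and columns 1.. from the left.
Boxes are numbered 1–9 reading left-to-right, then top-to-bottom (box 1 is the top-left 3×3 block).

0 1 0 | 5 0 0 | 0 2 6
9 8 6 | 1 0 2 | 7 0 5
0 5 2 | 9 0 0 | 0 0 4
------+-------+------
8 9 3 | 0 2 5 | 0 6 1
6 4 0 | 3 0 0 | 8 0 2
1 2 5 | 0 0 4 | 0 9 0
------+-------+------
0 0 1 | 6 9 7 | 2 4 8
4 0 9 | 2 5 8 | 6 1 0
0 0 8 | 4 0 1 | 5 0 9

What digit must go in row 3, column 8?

Cell row 3, column 8 itself could take any of {3, 8} by direct elimination.
Consider where 8 can go in box 3.
row 1, column 7 is out (column 7 already has a 8).
row 2, column 8 is out (row 2 already has a 8).
row 3, column 7 is out (column 7 already has a 8).
So the only cell in box 3 that can hold 8 is row 3, column 8.
Therefore row 3, column 8 = 8.

8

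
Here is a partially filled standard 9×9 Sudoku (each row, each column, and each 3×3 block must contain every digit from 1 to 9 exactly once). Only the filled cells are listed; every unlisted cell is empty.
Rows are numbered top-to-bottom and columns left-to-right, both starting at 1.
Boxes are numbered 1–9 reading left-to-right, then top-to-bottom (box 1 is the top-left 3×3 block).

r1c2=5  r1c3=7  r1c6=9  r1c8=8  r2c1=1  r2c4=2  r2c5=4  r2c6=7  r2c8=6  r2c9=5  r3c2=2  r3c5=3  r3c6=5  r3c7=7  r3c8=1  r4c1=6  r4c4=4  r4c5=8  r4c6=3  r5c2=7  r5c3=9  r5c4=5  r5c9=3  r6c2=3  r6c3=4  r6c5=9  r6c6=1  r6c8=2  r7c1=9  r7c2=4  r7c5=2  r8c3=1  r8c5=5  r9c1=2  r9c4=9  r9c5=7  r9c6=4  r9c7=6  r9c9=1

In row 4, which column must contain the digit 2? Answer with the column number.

Consider where 2 can go in row 4.
r4c2 is out (column 2 already has a 2).
r4c7 is out (box 6 already has a 2).
r4c8 is out (column 8 already has a 2).
r4c9 is out (box 6 already has a 2).
So the only cell in row 4 that can hold 2 is r4c3.
That is column 3.

3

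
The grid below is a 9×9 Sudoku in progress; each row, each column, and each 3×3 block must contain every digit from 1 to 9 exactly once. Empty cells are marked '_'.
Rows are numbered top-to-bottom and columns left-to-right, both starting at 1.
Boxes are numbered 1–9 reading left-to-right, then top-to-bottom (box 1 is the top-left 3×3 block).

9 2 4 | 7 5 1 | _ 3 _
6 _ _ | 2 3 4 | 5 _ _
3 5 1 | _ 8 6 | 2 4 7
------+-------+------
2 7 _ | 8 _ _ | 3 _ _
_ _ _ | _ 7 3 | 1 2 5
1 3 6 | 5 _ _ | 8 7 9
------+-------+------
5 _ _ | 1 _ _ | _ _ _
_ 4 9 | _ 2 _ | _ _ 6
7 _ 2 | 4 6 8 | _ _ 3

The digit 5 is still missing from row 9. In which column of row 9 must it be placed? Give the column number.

8

Consider where 5 can go in row 9.
R9C2 is out (column 2 already has a 5).
R9C7 is out (column 7 already has a 5).
So the only cell in row 9 that can hold 5 is R9C8.
That is column 8.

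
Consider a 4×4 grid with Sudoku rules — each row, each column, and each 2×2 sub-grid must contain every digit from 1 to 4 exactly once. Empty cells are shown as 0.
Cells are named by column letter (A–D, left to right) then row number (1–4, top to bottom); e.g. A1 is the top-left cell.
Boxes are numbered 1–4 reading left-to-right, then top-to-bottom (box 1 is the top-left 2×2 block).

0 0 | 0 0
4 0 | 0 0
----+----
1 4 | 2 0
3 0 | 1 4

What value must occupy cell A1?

Row 1 already contains {}.
Column A already contains {1, 3, 4}.
Its 2×2 block (box 1) already contains {4}.
The only value from 1–4 not eliminated is 2, so A1 = 2.

2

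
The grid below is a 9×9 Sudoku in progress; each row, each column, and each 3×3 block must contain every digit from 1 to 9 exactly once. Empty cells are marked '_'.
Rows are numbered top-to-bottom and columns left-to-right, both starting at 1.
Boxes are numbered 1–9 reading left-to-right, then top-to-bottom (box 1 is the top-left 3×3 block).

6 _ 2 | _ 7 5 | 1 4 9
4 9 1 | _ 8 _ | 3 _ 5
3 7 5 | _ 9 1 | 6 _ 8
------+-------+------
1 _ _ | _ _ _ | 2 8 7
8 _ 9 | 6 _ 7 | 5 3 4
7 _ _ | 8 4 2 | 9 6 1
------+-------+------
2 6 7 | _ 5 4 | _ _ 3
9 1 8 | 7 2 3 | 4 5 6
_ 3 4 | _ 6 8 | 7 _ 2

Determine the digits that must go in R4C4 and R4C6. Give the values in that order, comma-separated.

5,9

For R4C4:
  Consider where 5 can go in box 5.
  R4C5 is out (column 5 already has a 5).
  R4C6 is out (column 6 already has a 5).
  R5C5 is out (row 5 already has a 5).
  So the only cell in box 5 that can hold 5 is R4C4.
  So R4C4 = 5.
For R4C6:
  Row 4 already contains {1, 2, 7, 8}.
  Column 6 already contains {1, 2, 3, 4, 5, 7, 8}.
  Its 3×3 block (box 5) already contains {2, 4, 6, 7, 8}.
  The only value from 1–9 not eliminated is 9, so R4C6 = 9.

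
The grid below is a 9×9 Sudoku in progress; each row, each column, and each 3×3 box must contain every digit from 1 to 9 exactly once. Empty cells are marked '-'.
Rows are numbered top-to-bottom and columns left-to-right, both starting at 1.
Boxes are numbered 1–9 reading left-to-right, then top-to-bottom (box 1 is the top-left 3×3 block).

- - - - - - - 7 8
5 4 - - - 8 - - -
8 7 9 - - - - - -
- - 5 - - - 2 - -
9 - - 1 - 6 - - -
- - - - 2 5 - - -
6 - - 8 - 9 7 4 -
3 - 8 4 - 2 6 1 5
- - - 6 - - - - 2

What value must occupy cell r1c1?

2

Cell r1c1 itself could take any of {1, 2} by direct elimination.
Consider where 2 can go in column 1.
r4c1 is out (row 4 already has a 2).
r6c1 is out (row 6 already has a 2).
r9c1 is out (row 9 already has a 2).
So the only cell in column 1 that can hold 2 is r1c1.
Therefore r1c1 = 2.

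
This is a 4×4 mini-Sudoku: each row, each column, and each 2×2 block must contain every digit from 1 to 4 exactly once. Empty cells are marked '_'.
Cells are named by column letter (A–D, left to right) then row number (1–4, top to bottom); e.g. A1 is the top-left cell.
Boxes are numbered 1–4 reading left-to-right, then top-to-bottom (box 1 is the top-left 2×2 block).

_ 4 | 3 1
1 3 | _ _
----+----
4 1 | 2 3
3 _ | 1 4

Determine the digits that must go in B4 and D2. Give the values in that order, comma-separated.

For B4:
  Row 4 already contains {1, 3, 4}.
  Column B already contains {1, 3, 4}.
  Its 2×2 block (box 3) already contains {1, 3, 4}.
  The only value from 1–4 not eliminated is 2, so B4 = 2.
For D2:
  Row 2 already contains {1, 3}.
  Column D already contains {1, 3, 4}.
  Its 2×2 block (box 2) already contains {1, 3}.
  The only value from 1–4 not eliminated is 2, so D2 = 2.

2,2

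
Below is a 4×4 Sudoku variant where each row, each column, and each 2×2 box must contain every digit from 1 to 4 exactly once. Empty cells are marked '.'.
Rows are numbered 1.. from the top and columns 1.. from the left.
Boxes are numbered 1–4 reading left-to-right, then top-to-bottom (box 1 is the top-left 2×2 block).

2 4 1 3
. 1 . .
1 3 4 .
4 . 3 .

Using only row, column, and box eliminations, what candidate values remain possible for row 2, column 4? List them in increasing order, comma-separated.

Row 2 already contains {1}.
Column 4 already contains {3}.
Its 2×2 block (box 2) already contains {1, 3}.
Removing those from 1–4 leaves {2, 4} as the candidates for row 2, column 4.

2,4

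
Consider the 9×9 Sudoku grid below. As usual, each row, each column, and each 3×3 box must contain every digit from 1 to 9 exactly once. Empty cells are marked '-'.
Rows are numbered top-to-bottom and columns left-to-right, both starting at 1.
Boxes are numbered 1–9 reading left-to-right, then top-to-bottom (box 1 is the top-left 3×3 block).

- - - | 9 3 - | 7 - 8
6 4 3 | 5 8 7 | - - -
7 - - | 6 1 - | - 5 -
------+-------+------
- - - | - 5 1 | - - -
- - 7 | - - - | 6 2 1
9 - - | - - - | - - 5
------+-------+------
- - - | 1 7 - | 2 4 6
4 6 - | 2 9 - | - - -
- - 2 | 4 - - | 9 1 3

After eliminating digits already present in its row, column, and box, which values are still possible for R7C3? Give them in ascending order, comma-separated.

Row 7 already contains {1, 2, 4, 6, 7}.
Column 3 already contains {2, 3, 7}.
Its 3×3 block (box 7) already contains {2, 4, 6}.
Removing those from 1–9 leaves {5, 8, 9} as the candidates for R7C3.

5,8,9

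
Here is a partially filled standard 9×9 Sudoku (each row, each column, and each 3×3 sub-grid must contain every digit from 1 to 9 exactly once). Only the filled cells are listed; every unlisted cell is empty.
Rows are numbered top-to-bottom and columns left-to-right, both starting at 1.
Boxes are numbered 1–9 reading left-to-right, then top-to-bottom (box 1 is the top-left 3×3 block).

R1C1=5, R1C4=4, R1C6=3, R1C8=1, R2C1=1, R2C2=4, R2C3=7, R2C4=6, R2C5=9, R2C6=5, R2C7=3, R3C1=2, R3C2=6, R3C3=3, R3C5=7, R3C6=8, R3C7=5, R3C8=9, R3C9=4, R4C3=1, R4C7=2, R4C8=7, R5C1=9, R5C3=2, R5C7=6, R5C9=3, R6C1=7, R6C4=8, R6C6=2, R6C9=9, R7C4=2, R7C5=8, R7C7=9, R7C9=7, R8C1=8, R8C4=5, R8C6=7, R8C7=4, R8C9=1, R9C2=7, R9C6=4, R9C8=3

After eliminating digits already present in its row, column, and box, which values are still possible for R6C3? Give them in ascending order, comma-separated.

Row 6 already contains {2, 7, 8, 9}.
Column 3 already contains {1, 2, 3, 7}.
Its 3×3 block (box 4) already contains {1, 2, 7, 9}.
Removing those from 1–9 leaves {4, 5, 6} as the candidates for R6C3.

4,5,6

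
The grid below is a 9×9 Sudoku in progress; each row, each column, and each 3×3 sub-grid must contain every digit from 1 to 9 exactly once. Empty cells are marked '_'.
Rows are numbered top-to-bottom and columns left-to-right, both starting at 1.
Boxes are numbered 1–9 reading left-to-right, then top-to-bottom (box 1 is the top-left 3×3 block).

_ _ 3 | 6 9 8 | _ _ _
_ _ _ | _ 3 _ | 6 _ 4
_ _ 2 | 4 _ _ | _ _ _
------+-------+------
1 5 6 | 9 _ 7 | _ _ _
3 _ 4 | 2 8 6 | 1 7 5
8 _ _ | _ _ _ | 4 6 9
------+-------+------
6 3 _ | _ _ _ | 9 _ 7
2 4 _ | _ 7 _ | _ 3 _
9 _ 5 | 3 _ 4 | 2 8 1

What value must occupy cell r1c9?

Row 1 already contains {3, 6, 8, 9}.
Column 9 already contains {1, 4, 5, 7, 9}.
Its 3×3 block (box 3) already contains {4, 6}.
The only value from 1–9 not eliminated is 2, so r1c9 = 2.

2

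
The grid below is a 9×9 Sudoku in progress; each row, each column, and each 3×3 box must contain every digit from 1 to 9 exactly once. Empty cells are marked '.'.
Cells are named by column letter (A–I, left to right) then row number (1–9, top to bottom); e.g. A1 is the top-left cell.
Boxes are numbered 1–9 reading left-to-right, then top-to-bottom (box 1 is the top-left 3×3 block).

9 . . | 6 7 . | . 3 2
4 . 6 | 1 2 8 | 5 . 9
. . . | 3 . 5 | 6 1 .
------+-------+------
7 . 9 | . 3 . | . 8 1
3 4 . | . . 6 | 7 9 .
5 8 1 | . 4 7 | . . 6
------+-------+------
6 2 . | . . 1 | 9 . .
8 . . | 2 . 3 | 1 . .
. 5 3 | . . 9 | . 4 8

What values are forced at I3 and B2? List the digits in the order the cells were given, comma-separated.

For I3:
  Consider where 4 can go in column I.
  I5 is out (row 5 already has a 4).
  I7 is out (box 9 already has a 4).
  I8 is out (box 9 already has a 4).
  So the only cell in column I that can hold 4 is I3.
  So I3 = 4.
For B2:
  Consider where 3 can go in row 2.
  H2 is out (column H already has a 3).
  So the only cell in row 2 that can hold 3 is B2.
  So B2 = 3.

4,3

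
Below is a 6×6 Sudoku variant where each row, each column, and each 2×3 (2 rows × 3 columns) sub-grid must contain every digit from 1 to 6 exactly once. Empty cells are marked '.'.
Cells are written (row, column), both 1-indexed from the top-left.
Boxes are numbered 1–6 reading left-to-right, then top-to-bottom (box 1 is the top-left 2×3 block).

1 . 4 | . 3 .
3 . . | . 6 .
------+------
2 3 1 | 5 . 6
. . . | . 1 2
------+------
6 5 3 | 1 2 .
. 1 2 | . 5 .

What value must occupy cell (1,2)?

Cell (1,2) itself could take any of {2, 6} by direct elimination.
Consider where 6 can go in row 1.
(1,4) is out (box 2 already has a 6).
(1,6) is out (column 6 already has a 6).
So the only cell in row 1 that can hold 6 is (1,2).
Therefore (1,2) = 6.

6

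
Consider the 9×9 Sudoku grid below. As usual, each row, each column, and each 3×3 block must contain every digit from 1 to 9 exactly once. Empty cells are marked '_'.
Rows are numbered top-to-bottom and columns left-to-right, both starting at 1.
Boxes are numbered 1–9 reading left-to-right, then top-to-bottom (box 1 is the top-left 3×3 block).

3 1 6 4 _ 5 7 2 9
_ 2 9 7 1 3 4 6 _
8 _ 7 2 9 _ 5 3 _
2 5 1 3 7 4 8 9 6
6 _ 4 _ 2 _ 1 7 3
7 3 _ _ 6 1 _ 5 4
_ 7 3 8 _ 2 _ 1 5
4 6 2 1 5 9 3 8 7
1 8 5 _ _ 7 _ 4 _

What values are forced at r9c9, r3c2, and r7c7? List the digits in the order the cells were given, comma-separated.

2,4,6

For r9c9:
  Row 9 already contains {1, 4, 5, 7, 8}.
  Column 9 already contains {3, 4, 5, 6, 7, 9}.
  Its 3×3 block (box 9) already contains {1, 3, 4, 5, 7, 8}.
  The only value from 1–9 not eliminated is 2, so r9c9 = 2.
For r3c2:
  Row 3 already contains {2, 3, 5, 7, 8, 9}.
  Column 2 already contains {1, 2, 3, 5, 6, 7, 8}.
  Its 3×3 block (box 1) already contains {1, 2, 3, 6, 7, 8, 9}.
  The only value from 1–9 not eliminated is 4, so r3c2 = 4.
For r7c7:
  Consider where 6 can go in row 7.
  r7c1 is out (column 1 already has a 6).
  r7c5 is out (column 5 already has a 6).
  So the only cell in row 7 that can hold 6 is r7c7.
  So r7c7 = 6.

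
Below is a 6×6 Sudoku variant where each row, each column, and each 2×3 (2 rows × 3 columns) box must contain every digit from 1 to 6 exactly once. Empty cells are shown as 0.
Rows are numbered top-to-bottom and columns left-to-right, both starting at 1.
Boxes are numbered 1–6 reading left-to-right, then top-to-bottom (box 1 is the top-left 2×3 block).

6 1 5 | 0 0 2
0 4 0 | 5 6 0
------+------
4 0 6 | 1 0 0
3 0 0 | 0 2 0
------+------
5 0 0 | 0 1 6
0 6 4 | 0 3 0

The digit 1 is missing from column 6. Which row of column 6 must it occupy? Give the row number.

2

Consider where 1 can go in column 6.
R3C6 is out (row 3 already has a 1).
R4C6 is out (box 4 already has a 1).
R6C6 is out (box 6 already has a 1).
So the only cell in column 6 that can hold 1 is R2C6.
That is row 2.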